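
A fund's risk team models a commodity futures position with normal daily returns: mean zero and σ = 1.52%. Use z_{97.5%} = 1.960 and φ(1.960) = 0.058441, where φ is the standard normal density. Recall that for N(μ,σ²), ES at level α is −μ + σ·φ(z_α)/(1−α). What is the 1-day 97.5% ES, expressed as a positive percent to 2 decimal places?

3.55%

Tail multiplier: φ(z)/(1−α) = 0.058441 / 0.025 = 2.338.
ES = 1.52% × 2.338 = 3.554%.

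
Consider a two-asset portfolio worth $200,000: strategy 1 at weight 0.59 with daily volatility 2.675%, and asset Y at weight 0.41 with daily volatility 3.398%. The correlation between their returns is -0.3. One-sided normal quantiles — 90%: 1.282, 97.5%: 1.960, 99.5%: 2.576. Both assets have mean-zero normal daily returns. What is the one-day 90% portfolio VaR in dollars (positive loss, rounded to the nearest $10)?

$4,520

σ_p² = 0.59²·2.675² + 0.41²·3.398² + 2·-0.3·0.59·0.41·2.675·3.398 = 3.1126 (%²).
σ_p = √3.1126 = 1.764%.
VaR = 1.282 × 1.764% = 2.261%; on $200,000 that is $4,522.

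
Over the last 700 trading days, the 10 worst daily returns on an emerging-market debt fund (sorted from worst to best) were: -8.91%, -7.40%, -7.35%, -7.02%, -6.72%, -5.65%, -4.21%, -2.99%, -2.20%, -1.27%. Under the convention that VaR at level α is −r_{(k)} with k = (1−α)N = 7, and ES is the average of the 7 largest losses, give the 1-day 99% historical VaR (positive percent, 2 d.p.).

4.21%

k = 7; the 7th lowest return is -4.21%, so VaR = 4.21%.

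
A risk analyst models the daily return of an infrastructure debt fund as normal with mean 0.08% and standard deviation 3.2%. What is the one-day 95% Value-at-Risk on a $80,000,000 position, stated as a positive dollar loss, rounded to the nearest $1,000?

At 95% one-sided, z = 1.645.
VaR = −μ + z·σ = −(0.08%) + 1.645 × 3.2% = 5.184%.
On $80,000,000: 0.05184 × $80,000,000 = $4,147,200.

$4,147,000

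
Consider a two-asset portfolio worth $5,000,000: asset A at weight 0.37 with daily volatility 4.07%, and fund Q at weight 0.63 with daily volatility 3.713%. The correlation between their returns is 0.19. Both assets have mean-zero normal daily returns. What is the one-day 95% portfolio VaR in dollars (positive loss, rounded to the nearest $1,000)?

$248,000

σ_p² = 0.37²·4.07² + 0.63²·3.713² + 2·0.19·0.37·0.63·4.07·3.713 = 9.0781 (%²).
σ_p = √9.0781 = 3.013%.
At 95%, z = 1.645.
VaR = 1.645 × 3.013% = 4.956%; on $5,000,000 that is $247,800.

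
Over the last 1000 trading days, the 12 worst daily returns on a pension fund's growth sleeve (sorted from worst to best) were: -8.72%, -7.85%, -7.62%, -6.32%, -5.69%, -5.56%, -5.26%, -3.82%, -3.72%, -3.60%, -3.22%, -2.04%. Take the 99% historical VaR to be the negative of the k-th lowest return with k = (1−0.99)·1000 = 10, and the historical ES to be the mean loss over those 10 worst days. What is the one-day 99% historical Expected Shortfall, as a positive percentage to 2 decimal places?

The 10 worst returns sum to -58.16%.
ES = −(-58.16%) / 10 = 5.816% ≈ 5.82%.

5.82%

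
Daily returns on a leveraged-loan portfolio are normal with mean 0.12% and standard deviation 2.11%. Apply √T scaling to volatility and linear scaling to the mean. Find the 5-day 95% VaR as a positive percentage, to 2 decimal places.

7.16%

At 95%, z = 1.645.
σ_{5d} = 2.11% × √5 = 4.718%; μ_{5d} = 5 × 0.12% = 0.600%.
VaR = −(0.600%) + 1.645 × 4.718% = 7.161%.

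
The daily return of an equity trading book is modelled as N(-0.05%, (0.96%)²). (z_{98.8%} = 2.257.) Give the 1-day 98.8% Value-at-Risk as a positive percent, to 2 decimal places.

VaR = −μ + z·σ = −(-0.05%) + 2.257 × 0.96% = 2.217%.

2.22%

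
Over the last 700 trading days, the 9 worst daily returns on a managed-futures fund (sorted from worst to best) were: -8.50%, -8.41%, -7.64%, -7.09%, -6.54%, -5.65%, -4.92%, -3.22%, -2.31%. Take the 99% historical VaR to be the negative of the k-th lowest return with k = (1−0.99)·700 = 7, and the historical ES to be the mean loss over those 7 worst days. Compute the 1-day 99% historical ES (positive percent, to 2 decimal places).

6.96%

The 7 worst returns sum to -48.75%.
ES = −(-48.75%) / 7 = 6.9642…% ≈ 6.96%.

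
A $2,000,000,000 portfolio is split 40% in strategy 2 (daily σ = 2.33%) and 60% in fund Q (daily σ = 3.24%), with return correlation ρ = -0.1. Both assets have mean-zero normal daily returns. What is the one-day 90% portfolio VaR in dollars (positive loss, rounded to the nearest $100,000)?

σ_p² = 0.4²·2.33² + 0.6²·3.24² + 2·-0.1·0.4·0.6·2.33·3.24 = 4.2854 (%²).
σ_p = √4.2854 = 2.070%.
At 90%, z = 1.282.
VaR = 1.282 × 2.070% = 2.654%; on $2,000,000,000 that is $53,080,000.

$53,100,000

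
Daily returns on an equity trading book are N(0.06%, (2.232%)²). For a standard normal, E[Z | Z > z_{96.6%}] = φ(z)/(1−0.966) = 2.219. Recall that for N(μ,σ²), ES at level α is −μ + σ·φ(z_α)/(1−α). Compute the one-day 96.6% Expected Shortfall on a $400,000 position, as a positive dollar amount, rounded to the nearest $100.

ES = −(0.06%) + 2.232% × 2.219 = 4.893%.
On $400,000: 0.04893 × $400,000 = $19,572.

$19,600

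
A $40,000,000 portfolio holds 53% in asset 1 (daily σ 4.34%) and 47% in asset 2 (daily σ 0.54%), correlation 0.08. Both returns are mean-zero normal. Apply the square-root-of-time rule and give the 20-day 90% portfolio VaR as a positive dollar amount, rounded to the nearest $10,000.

$5,350,000

σ_p = √(0.53²·4.34² + 0.47²·0.54² + 2·0.08·0.53·0.47·4.34·0.54) = 2.334%.
σ_{20d} = 2.334% × √20 = 10.438%.
z(90%) = 1.282.
VaR = 1.282 × 10.438% = 13.382%; on $40,000,000 that is $5,352,800.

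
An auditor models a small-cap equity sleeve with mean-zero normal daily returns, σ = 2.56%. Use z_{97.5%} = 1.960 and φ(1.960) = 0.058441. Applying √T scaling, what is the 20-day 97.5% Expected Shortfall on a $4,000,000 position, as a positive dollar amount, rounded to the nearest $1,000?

$1,071,000

σ_{20d} = 2.56% × √20 = 11.449%.
ES multiplier = φ(z)/(1−α) = 0.058441/0.025 = 2.338.
ES = 11.449% × 2.338 = 26.768%; on $4,000,000: $1,070,720.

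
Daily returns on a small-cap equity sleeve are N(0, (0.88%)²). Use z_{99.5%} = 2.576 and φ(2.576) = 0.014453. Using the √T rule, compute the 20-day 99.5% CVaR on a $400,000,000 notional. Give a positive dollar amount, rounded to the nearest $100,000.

σ_{20d} = 0.88% × √20 = 3.935%.
ES multiplier = φ(z)/(1−α) = 0.014453/0.005 = 2.891.
ES = 3.935% × 2.891 = 11.376%; on $400,000,000: $45,504,000.

$45,500,000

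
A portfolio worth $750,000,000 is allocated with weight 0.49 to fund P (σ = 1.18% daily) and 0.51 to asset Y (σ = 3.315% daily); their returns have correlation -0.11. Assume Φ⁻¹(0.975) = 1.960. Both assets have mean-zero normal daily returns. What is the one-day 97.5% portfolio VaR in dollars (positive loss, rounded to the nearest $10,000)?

$25,370,000

σ_p² = 0.49²·1.18² + 0.51²·3.315² + 2·-0.11·0.49·0.51·1.18·3.315 = 2.9776 (%²).
σ_p = √2.9776 = 1.726%.
VaR = 1.960 × 1.726% = 3.383%; on $750,000,000 that is $25,372,500.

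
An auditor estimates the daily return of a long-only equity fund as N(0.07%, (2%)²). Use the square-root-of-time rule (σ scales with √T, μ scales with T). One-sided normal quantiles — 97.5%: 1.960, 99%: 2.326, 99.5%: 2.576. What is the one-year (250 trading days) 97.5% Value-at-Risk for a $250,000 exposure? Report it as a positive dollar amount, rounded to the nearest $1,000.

$111,000

σ_{250d} = 2% × √250 = 31.623%; μ_{250d} = 250 × 0.07% = 17.500%.
VaR = −(17.500%) + 1.960 × 31.623% = 44.481%.
On $250,000: 0.44481 × $250,000 = $111,203.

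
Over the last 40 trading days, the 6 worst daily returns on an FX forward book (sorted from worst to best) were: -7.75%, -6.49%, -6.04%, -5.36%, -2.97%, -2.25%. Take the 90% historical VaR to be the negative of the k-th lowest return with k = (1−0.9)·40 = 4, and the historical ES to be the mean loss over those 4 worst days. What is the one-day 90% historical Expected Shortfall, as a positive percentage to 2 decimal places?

6.41%

The 4 worst returns sum to -25.64%.
ES = −(-25.64%) / 4 = 6.41%.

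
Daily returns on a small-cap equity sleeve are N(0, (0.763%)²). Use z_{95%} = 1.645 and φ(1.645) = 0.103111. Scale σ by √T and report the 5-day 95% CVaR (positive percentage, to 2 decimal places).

σ_{5d} = 0.763% × √5 = 1.706%.
ES multiplier = φ(z)/(1−α) = 0.103111/0.05 = 2.062.
ES = 1.706% × 2.062 = 3.518%.

3.52%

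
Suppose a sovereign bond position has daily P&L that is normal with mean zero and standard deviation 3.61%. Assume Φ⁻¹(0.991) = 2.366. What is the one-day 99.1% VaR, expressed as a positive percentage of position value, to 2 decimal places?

VaR = z·σ = 2.366 × 3.61% = 8.541%.

8.54%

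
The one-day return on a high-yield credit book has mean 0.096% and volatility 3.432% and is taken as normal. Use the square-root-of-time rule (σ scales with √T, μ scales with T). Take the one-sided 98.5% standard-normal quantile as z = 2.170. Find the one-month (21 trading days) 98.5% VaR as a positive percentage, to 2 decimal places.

σ_{21d} = 3.432% × √21 = 15.727%; μ_{21d} = 21 × 0.096% = 2.016%.
VaR = −(2.016%) + 2.170 × 15.727% = 32.112%.

32.11%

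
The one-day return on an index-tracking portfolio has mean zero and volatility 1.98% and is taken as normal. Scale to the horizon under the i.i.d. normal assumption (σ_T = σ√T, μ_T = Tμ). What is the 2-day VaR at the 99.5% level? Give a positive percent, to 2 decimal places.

7.21%

At 99.5%, z = 2.576.
σ_{2d} = 1.98% × √2 = 2.800%.
VaR = 2.576 × 2.800% = 7.213%.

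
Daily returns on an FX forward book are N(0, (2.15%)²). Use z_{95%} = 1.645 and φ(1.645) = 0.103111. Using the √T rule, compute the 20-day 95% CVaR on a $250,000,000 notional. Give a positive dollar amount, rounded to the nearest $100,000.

σ_{20d} = 2.15% × √20 = 9.615%.
ES multiplier = φ(z)/(1−α) = 0.103111/0.05 = 2.062.
ES = 9.615% × 2.062 = 19.826%; on $250,000,000: $49,565,000.

$49,600,000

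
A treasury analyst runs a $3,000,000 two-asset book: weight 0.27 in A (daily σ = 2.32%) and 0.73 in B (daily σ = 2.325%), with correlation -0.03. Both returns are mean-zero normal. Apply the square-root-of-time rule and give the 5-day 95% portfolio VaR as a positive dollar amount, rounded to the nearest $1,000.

$198,000

σ_p = √(0.27²·2.32² + 0.73²·2.325² + 2·-0.03·0.27·0.73·2.32·2.325) = 1.791%.
σ_{5d} = 1.791% × √5 = 4.005%.
z(95%) = 1.645.
VaR = 1.645 × 4.005% = 6.588%; on $3,000,000 that is $197,640.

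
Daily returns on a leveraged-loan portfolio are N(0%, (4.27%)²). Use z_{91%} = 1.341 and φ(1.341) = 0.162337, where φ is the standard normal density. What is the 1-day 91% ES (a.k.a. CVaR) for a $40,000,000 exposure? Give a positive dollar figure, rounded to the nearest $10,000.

$3,080,000

Tail multiplier: φ(z)/(1−α) = 0.162337 / 0.09 = 1.804.
ES = 4.27% × 1.804 = 7.703%.
On $40,000,000: 0.07703 × $40,000,000 = $3,081,200.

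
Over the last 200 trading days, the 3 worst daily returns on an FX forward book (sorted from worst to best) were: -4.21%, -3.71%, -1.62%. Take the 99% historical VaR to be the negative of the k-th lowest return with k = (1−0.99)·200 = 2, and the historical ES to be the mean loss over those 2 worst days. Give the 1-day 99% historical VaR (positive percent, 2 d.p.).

3.71%

k = 2; the 2nd lowest return is -3.71%, so VaR = 3.71%.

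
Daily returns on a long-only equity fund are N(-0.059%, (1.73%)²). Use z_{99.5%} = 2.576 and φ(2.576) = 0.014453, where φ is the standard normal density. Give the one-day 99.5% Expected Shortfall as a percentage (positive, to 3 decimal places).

5.060%

Tail multiplier: φ(z)/(1−α) = 0.014453 / 0.005 = 2.891.
ES = −(-0.059%) + 1.73% × 2.891 = 5.060%.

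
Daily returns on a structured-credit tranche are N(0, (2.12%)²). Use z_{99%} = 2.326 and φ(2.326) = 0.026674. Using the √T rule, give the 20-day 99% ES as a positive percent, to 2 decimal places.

25.29%

σ_{20d} = 2.12% × √20 = 9.481%.
ES multiplier = φ(z)/(1−α) = 0.026674/0.01 = 2.667.
ES = 9.481% × 2.667 = 25.286%.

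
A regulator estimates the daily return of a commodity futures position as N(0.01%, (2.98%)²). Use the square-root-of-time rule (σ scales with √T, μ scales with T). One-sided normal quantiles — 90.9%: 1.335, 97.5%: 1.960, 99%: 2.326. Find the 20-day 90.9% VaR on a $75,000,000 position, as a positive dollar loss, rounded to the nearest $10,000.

σ_{20d} = 2.98% × √20 = 13.327%; μ_{20d} = 20 × 0.01% = 0.200%.
VaR = −(0.200%) + 1.335 × 13.327% = 17.592%.
On $75,000,000: 0.17592 × $75,000,000 = $13,194,000.

$13,190,000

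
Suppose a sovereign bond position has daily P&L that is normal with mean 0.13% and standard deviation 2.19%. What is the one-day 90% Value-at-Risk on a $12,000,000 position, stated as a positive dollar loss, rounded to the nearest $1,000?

$321,000

At 90% one-sided, z = 1.282.
VaR = −μ + z·σ = −(0.13%) + 1.282 × 2.19% = 2.678%.
On $12,000,000: 0.02678 × $12,000,000 = $321,360.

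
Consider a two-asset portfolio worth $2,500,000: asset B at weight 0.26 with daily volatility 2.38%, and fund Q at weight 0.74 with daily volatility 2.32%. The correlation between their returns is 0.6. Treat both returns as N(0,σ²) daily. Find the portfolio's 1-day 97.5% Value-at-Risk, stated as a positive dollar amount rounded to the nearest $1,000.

$105,000

σ_p² = 0.26²·2.38² + 0.74²·2.32² + 2·0.6·0.26·0.74·2.38·2.32 = 4.6051 (%²).
σ_p = √4.6051 = 2.146%.
At 97.5%, z = 1.960.
VaR = 1.960 × 2.146% = 4.206%; on $2,500,000 that is $105,150.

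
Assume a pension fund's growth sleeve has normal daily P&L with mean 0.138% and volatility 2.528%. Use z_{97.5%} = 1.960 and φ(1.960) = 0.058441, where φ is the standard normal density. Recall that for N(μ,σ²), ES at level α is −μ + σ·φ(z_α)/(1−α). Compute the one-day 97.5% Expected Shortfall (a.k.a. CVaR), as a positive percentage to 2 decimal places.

Tail multiplier: φ(z)/(1−α) = 0.058441 / 0.025 = 2.338.
ES = −(0.138%) + 2.528% × 2.338 = 5.772%.

5.77%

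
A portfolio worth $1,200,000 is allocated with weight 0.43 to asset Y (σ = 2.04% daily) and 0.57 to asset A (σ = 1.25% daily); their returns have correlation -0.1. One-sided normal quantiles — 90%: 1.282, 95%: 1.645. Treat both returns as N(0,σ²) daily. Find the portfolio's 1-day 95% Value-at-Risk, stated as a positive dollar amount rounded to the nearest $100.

σ_p² = 0.43²·2.04² + 0.57²·1.25² + 2·-0.1·0.43·0.57·2.04·1.25 = 1.1521 (%²).
σ_p = √1.1521 = 1.073%.
VaR = 1.645 × 1.073% = 1.765%; on $1,200,000 that is $21,180.

$21,200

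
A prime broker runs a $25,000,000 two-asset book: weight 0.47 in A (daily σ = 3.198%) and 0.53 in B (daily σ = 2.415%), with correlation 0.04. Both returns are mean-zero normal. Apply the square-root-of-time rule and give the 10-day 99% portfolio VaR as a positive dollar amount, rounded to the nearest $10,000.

$3,700,000

σ_p = √(0.47²·3.198² + 0.53²·2.415² + 2·0.04·0.47·0.53·3.198·2.415) = 2.013%.
σ_{10d} = 2.013% × √10 = 6.366%.
z(99%) = 2.326.
VaR = 2.326 × 6.366% = 14.807%; on $25,000,000 that is $3,701,750.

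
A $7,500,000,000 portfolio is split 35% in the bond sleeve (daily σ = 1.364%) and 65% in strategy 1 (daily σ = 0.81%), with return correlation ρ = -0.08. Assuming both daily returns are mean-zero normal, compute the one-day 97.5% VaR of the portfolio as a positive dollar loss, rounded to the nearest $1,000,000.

$100,000,000

σ_p² = 0.35²·1.364² + 0.65²·0.81² + 2·-0.08·0.35·0.65·1.364·0.81 = 0.4649 (%²).
σ_p = √0.4649 = 0.682%.
At 97.5%, z = 1.960.
VaR = 1.960 × 0.682% = 1.337%; on $7,500,000,000 that is $100,275,000.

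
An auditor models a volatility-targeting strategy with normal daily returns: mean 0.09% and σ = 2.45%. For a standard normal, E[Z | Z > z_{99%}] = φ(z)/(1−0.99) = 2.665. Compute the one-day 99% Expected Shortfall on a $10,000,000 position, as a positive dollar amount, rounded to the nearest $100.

ES = −(0.09%) + 2.45% × 2.665 = 6.439%.
On $10,000,000: 0.06439 × $10,000,000 = $643,900.

$643,900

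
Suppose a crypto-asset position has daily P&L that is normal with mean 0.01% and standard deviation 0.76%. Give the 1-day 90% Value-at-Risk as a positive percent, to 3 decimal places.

At 90% one-sided, z = 1.282.
VaR = −μ + z·σ = −(0.01%) + 1.282 × 0.76% = 0.964%.

0.964%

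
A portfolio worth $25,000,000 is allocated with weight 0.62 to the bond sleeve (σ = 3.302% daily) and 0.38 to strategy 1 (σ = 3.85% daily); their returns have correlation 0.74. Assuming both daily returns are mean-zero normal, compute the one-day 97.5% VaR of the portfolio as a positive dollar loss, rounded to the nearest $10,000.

$1,610,000

σ_p² = 0.62²·3.302² + 0.38²·3.85² + 2·0.74·0.62·0.38·3.302·3.85 = 10.7643 (%²).
σ_p = √10.7643 = 3.281%.
At 97.5%, z = 1.960.
VaR = 1.960 × 3.281% = 6.431%; on $25,000,000 that is $1,607,750.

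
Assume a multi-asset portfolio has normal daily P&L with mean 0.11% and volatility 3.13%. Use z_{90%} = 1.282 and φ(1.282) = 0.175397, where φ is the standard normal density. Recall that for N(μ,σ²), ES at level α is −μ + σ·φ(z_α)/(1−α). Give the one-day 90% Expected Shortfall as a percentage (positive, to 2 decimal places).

5.38%

Tail multiplier: φ(z)/(1−α) = 0.175397 / 0.1 = 1.754.
ES = −(0.11%) + 3.13% × 1.754 = 5.380%.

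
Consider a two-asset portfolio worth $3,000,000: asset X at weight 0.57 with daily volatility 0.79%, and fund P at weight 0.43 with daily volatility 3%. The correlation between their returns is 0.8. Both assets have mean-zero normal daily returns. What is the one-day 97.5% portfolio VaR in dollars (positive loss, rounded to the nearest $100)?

σ_p² = 0.57²·0.79² + 0.43²·3² + 2·0.8·0.57·0.43·0.79·3 = 2.7963 (%²).
σ_p = √2.7963 = 1.672%.
At 97.5%, z = 1.960.
VaR = 1.960 × 1.672% = 3.277%; on $3,000,000 that is $98,310.

$98,300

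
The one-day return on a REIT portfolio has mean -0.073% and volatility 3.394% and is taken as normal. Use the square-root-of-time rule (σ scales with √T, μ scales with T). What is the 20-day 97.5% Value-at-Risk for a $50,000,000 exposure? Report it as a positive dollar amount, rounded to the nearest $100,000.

At 97.5%, z = 1.960.
σ_{20d} = 3.394% × √20 = 15.178%; μ_{20d} = 20 × -0.073% = -1.460%.
VaR = −(-1.460%) + 1.960 × 15.178% = 31.209%.
On $50,000,000: 0.31209 × $50,000,000 = $15,604,500.

$15,600,000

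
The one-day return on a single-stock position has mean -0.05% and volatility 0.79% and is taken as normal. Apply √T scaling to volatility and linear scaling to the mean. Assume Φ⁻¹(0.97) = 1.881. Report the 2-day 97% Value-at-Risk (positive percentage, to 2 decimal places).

σ_{2d} = 0.79% × √2 = 1.117%; μ_{2d} = 2 × -0.05% = -0.100%.
VaR = −(-0.100%) + 1.881 × 1.117% = 2.201%.

2.20%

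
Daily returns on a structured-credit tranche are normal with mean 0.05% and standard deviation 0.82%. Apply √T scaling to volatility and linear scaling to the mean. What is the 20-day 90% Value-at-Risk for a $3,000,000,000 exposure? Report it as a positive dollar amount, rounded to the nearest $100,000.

$111,000,000

At 90%, z = 1.282.
σ_{20d} = 0.82% × √20 = 3.667%; μ_{20d} = 20 × 0.05% = 1.000%.
VaR = −(1.000%) + 1.282 × 3.667% = 3.701%.
On $3,000,000,000: 0.03701 × $3,000,000,000 = $111,030,000.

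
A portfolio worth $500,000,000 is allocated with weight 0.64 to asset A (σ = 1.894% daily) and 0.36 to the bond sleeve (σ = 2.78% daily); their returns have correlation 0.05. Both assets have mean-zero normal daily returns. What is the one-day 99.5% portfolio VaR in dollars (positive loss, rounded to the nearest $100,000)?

σ_p² = 0.64²·1.894² + 0.36²·2.78² + 2·0.05·0.64·0.36·1.894·2.78 = 2.5922 (%²).
σ_p = √2.5922 = 1.610%.
At 99.5%, z = 2.576.
VaR = 2.576 × 1.610% = 4.147%; on $500,000,000 that is $20,735,000.

$20,700,000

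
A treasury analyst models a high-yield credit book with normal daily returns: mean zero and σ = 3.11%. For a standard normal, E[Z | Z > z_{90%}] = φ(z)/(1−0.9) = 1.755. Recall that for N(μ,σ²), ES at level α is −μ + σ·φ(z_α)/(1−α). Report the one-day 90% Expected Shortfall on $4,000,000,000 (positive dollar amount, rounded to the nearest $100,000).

$218,300,000

ES = 3.11% × 1.755 = 5.458%.
On $4,000,000,000: 0.05458 × $4,000,000,000 = $218,320,000.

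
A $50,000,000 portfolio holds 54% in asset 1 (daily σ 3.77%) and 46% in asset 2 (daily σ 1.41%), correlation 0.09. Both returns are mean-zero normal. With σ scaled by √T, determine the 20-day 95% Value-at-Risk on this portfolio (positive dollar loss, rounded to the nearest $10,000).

$8,060,000

σ_p = √(0.54²·3.77² + 0.46²·1.41² + 2·0.09·0.54·0.46·3.77·1.41) = 2.192%.
σ_{20d} = 2.192% × √20 = 9.803%.
z(95%) = 1.645.
VaR = 1.645 × 9.803% = 16.126%; on $50,000,000 that is $8,063,000.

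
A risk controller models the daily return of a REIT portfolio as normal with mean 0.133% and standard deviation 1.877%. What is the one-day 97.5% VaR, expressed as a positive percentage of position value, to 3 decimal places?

3.546%

At 97.5% one-sided, z = 1.960.
VaR = −μ + z·σ = −(0.133%) + 1.960 × 1.877% = 3.546%.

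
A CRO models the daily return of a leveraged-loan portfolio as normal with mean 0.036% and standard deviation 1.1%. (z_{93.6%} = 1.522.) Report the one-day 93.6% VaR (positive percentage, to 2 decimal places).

1.64%

VaR = −μ + z·σ = −(0.036%) + 1.522 × 1.1% = 1.638%.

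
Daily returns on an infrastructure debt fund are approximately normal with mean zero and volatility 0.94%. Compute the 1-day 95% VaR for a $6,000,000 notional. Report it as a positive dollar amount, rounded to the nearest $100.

$92,800

At 95% one-sided, z = 1.645.
VaR = z·σ = 1.645 × 0.94% = 1.546%.
On $6,000,000: 0.01546 × $6,000,000 = $92,760.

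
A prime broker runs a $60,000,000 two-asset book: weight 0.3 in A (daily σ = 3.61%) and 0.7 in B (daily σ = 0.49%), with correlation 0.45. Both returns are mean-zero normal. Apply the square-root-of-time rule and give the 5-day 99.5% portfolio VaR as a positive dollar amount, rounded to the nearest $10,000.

σ_p = √(0.3²·3.61² + 0.7²·0.49² + 2·0.45·0.3·0.7·3.61·0.49) = 1.275%.
σ_{5d} = 1.275% × √5 = 2.851%.
z(99.5%) = 2.576.
VaR = 2.576 × 2.851% = 7.344%; on $60,000,000 that is $4,406,400.

$4,410,000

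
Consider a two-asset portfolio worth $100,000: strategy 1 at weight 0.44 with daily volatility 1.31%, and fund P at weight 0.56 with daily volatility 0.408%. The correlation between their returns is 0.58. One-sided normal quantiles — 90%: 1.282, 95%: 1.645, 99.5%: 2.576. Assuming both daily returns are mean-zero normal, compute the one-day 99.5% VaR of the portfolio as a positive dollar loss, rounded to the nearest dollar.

$1,888

σ_p² = 0.44²·1.31² + 0.56²·0.408² + 2·0.58·0.44·0.56·1.31·0.408 = 0.5372 (%²).
σ_p = √0.5372 = 0.733%.
VaR = 2.576 × 0.733% = 1.888%; on $100,000 that is $1,888.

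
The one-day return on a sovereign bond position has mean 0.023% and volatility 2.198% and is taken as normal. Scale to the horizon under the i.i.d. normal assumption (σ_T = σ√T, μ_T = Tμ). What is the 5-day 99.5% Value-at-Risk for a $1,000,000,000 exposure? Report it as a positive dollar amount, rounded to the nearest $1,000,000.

At 99.5%, z = 2.576.
σ_{5d} = 2.198% × √5 = 4.915%; μ_{5d} = 5 × 0.023% = 0.115%.
VaR = −(0.115%) + 2.576 × 4.915% = 12.546%.
On $1,000,000,000: 0.12546 × $1,000,000,000 = $125,460,000.

$125,000,000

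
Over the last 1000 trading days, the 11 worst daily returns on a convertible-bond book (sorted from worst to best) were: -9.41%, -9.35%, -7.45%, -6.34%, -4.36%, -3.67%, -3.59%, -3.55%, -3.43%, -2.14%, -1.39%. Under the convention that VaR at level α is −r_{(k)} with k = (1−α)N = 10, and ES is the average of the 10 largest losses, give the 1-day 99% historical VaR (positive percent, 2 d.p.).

k = 10; the 10th lowest return is -2.14%, so VaR = 2.14%.

2.14%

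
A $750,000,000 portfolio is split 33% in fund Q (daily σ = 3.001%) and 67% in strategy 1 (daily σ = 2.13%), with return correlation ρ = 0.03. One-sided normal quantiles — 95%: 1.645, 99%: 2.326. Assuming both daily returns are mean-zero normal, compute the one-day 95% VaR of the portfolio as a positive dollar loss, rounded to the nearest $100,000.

σ_p² = 0.33²·3.001² + 0.67²·2.13² + 2·0.03·0.33·0.67·3.001·2.13 = 3.1022 (%²).
σ_p = √3.1022 = 1.761%.
VaR = 1.645 × 1.761% = 2.897%; on $750,000,000 that is $21,727,500.

$21,700,000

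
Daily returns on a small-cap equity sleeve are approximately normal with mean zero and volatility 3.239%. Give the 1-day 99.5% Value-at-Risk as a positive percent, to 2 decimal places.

8.34%

At 99.5% one-sided, z = 2.576.
VaR = z·σ = 2.576 × 3.239% = 8.344%.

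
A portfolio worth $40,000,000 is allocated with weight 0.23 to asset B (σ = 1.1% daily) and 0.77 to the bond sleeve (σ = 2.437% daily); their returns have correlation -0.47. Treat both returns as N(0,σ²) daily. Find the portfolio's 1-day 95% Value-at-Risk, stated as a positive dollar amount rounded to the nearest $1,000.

σ_p² = 0.23²·1.1² + 0.77²·2.437² + 2·-0.47·0.23·0.77·1.1·2.437 = 3.1390 (%²).
σ_p = √3.1390 = 1.772%.
At 95%, z = 1.645.
VaR = 1.645 × 1.772% = 2.915%; on $40,000,000 that is $1,166,000.

$1,166,000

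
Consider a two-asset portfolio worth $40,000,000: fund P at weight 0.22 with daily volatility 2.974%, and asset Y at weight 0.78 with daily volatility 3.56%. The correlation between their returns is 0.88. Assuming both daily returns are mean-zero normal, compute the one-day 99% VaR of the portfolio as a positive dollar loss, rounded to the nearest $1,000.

σ_p² = 0.22²·2.974² + 0.78²·3.56² + 2·0.88·0.22·0.78·2.974·3.56 = 11.3363 (%²).
σ_p = √11.3363 = 3.367%.
At 99%, z = 2.326.
VaR = 2.326 × 3.367% = 7.832%; on $40,000,000 that is $3,132,800.

$3,133,000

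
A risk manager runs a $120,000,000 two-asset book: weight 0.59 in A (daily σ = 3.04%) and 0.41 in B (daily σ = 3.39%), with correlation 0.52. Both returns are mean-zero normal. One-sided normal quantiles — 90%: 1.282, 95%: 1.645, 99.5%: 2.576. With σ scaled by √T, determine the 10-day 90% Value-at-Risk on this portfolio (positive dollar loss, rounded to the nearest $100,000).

σ_p = √(0.59²·3.04² + 0.41²·3.39² + 2·0.52·0.59·0.41·3.04·3.39) = 2.782%.
σ_{10d} = 2.782% × √10 = 8.797%.
VaR = 1.282 × 8.797% = 11.278%; on $120,000,000 that is $13,533,600.

$13,500,000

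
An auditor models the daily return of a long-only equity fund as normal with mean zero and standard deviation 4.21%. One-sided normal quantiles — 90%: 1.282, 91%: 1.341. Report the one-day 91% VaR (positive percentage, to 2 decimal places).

VaR = z·σ = 1.341 × 4.21% = 5.646%.

5.65%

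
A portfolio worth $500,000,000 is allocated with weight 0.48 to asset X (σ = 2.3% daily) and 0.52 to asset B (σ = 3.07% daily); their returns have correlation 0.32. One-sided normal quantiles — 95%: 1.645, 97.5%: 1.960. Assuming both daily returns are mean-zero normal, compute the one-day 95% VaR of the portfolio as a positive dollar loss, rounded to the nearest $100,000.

σ_p² = 0.48²·2.3² + 0.52²·3.07² + 2·0.32·0.48·0.52·2.3·3.07 = 4.8953 (%²).
σ_p = √4.8953 = 2.213%.
VaR = 1.645 × 2.213% = 3.640%; on $500,000,000 that is $18,200,000.

$18,200,000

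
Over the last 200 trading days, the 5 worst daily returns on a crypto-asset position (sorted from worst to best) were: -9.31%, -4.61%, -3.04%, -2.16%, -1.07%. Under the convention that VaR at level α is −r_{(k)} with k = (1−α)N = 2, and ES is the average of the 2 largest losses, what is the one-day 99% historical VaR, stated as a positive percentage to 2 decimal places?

4.61%

k = 2; the 2nd lowest return is -4.61%, so VaR = 4.61%.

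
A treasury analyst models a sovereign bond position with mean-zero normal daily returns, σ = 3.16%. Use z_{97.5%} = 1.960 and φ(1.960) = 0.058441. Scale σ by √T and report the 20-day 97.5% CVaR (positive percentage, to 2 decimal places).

σ_{20d} = 3.16% × √20 = 14.132%.
ES multiplier = φ(z)/(1−α) = 0.058441/0.025 = 2.338.
ES = 14.132% × 2.338 = 33.041%.

33.04%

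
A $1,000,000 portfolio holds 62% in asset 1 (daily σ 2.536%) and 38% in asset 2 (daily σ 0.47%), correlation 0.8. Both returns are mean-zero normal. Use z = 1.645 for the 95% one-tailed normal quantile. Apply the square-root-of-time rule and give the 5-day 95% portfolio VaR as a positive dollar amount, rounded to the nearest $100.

$63,200

σ_p = √(0.62²·2.536² + 0.38²·0.47² + 2·0.8·0.62·0.38·2.536·0.47) = 1.719%.
σ_{5d} = 1.719% × √5 = 3.844%.
VaR = 1.645 × 3.844% = 6.323%; on $1,000,000 that is $63,230.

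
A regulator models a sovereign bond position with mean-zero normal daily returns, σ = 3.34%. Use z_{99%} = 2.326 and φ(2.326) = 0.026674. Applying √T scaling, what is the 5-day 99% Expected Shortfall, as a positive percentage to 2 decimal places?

19.92%

σ_{5d} = 3.34% × √5 = 7.468%.
ES multiplier = φ(z)/(1−α) = 0.026674/0.01 = 2.667.
ES = 7.468% × 2.667 = 19.917%.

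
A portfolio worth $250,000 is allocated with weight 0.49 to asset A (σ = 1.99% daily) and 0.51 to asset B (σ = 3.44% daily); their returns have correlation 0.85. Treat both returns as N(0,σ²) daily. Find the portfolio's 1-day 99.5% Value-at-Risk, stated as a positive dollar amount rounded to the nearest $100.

$17,000

σ_p² = 0.49²·1.99² + 0.51²·3.44² + 2·0.85·0.49·0.51·1.99·3.44 = 6.9370 (%²).
σ_p = √6.9370 = 2.634%.
At 99.5%, z = 2.576.
VaR = 2.576 × 2.634% = 6.785%; on $250,000 that is $16,963.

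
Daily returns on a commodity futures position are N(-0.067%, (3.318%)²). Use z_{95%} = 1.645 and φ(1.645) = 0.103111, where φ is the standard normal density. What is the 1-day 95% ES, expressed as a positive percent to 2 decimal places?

Tail multiplier: φ(z)/(1−α) = 0.103111 / 0.05 = 2.062.
ES = −(-0.067%) + 3.318% × 2.062 = 6.909%.

6.91%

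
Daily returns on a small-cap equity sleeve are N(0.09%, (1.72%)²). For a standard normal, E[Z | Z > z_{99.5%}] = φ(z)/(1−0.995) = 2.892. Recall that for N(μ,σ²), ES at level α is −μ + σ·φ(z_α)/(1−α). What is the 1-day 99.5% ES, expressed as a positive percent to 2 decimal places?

ES = −(0.09%) + 1.72% × 2.892 = 4.884%.

4.88%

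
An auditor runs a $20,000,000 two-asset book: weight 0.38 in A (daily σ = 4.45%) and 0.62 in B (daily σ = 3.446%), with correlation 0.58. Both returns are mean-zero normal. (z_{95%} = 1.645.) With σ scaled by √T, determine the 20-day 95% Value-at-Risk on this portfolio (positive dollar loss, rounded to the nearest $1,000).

$5,014,000

σ_p = √(0.38²·4.45² + 0.62²·3.446² + 2·0.58·0.38·0.62·4.45·3.446) = 3.408%.
σ_{20d} = 3.408% × √20 = 15.241%.
VaR = 1.645 × 15.241% = 25.071%; on $20,000,000 that is $5,014,200.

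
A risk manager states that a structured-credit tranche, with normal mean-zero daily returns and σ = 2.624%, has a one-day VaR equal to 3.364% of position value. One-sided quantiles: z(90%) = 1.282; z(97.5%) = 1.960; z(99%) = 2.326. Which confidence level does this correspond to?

Implied z = VaR/σ = 3.364 / 2.624 = 1.282.
This matches z(90%) = 1.282.

90%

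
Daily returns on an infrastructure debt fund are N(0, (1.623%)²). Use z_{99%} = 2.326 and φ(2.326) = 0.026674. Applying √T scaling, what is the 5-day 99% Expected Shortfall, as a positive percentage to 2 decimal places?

9.68%

σ_{5d} = 1.623% × √5 = 3.629%.
ES multiplier = φ(z)/(1−α) = 0.026674/0.01 = 2.667.
ES = 3.629% × 2.667 = 9.679%.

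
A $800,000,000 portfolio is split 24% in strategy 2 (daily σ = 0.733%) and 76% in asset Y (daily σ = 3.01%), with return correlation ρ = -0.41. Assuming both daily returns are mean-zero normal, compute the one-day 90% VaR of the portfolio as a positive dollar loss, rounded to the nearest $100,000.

σ_p² = 0.24²·0.733² + 0.76²·3.01² + 2·-0.41·0.24·0.76·0.733·3.01 = 4.9341 (%²).
σ_p = √4.9341 = 2.221%.
At 90%, z = 1.282.
VaR = 1.282 × 2.221% = 2.847%; on $800,000,000 that is $22,776,000.

$22,800,000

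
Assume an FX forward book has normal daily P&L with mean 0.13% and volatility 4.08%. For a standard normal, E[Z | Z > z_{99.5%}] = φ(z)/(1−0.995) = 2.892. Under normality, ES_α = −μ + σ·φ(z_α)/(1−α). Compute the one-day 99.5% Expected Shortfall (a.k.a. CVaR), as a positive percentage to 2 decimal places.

11.67%

ES = −(0.13%) + 4.08% × 2.892 = 11.669%.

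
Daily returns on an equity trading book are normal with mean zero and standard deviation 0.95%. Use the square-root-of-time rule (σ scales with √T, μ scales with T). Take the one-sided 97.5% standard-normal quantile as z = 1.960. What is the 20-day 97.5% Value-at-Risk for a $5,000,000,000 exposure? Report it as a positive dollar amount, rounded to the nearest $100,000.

$416,400,000

σ_{20d} = 0.95% × √20 = 4.249%.
VaR = 1.960 × 4.249% = 8.328%.
On $5,000,000,000: 0.08328 × $5,000,000,000 = $416,400,000.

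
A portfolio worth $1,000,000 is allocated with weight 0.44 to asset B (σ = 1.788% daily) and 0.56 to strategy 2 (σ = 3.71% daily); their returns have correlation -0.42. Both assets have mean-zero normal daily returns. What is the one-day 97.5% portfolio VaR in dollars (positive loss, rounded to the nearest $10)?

$36,990

σ_p² = 0.44²·1.788² + 0.56²·3.71² + 2·-0.42·0.44·0.56·1.788·3.71 = 3.5624 (%²).
σ_p = √3.5624 = 1.887%.
At 97.5%, z = 1.960.
VaR = 1.960 × 1.887% = 3.699%; on $1,000,000 that is $36,990.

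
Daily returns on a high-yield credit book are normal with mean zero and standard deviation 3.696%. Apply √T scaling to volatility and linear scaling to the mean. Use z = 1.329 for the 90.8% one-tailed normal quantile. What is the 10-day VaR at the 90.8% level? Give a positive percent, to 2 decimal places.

15.53%

σ_{10d} = 3.696% × √10 = 11.688%.
VaR = 1.329 × 11.688% = 15.533%.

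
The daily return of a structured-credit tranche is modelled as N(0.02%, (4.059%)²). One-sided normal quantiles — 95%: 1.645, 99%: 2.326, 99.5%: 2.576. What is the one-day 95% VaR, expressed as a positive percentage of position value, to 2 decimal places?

6.66%

VaR = −μ + z·σ = −(0.02%) + 1.645 × 4.059% = 6.657%.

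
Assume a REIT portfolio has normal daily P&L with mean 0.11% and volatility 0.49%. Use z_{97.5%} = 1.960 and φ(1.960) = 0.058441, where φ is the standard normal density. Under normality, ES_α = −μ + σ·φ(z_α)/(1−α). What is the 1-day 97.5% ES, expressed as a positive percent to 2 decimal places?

1.04%

Tail multiplier: φ(z)/(1−α) = 0.058441 / 0.025 = 2.338.
ES = −(0.11%) + 0.49% × 2.338 = 1.036%.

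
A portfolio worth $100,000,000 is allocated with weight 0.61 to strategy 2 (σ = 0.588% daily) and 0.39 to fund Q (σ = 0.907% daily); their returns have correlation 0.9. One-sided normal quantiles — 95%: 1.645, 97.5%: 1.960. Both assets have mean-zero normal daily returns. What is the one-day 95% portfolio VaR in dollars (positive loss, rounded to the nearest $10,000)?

σ_p² = 0.61²·0.588² + 0.39²·0.907² + 2·0.9·0.61·0.39·0.588·0.907 = 0.4822 (%²).
σ_p = √0.4822 = 0.694%.
VaR = 1.645 × 0.694% = 1.142%; on $100,000,000 that is $1,142,000.

$1,140,000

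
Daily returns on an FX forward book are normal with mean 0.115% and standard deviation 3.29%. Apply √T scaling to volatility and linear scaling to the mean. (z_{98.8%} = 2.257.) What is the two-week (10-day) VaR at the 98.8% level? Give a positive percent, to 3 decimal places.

22.332%

σ_{10d} = 3.29% × √10 = 10.404%; μ_{10d} = 10 × 0.115% = 1.150%.
VaR = −(1.150%) + 2.257 × 10.404% = 22.332%.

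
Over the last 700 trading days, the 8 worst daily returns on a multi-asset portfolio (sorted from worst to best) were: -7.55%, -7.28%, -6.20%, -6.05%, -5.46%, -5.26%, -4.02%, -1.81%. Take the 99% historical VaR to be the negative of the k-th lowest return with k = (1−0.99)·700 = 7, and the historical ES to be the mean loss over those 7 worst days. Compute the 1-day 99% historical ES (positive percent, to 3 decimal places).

5.974%

The 7 worst returns sum to -41.82%.
ES = −(-41.82%) / 7 = 5.9742…% ≈ 5.974%.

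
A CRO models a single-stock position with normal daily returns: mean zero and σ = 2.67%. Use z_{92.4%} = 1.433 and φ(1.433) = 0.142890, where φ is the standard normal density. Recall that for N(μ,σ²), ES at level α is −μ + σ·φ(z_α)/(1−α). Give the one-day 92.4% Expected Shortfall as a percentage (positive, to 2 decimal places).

Tail multiplier: φ(z)/(1−α) = 0.142890 / 0.076 = 1.880.
ES = 2.67% × 1.880 = 5.020%.

5.02%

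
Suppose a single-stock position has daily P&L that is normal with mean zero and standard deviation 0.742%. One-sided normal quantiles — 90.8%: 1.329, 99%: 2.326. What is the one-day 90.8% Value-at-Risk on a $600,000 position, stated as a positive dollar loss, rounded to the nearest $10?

VaR = z·σ = 1.329 × 0.742% = 0.986%.
On $600,000: 0.00986 × $600,000 = $5,916.

$5,920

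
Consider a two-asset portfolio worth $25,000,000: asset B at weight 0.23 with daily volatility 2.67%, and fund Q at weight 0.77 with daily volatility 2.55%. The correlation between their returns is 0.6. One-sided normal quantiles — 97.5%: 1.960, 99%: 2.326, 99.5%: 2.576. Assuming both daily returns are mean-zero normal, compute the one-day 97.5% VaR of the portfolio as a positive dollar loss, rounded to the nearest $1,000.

σ_p² = 0.23²·2.67² + 0.77²·2.55² + 2·0.6·0.23·0.77·2.67·2.55 = 5.6794 (%²).
σ_p = √5.6794 = 2.383%.
VaR = 1.960 × 2.383% = 4.671%; on $25,000,000 that is $1,167,750.

$1,168,000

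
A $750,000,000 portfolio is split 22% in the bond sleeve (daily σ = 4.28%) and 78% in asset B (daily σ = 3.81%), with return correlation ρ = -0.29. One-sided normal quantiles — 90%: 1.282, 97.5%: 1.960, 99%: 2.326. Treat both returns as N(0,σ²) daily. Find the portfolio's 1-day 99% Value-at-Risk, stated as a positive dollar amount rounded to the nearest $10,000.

σ_p² = 0.22²·4.28² + 0.78²·3.81² + 2·-0.29·0.22·0.78·4.28·3.81 = 8.0952 (%²).
σ_p = √8.0952 = 2.845%.
VaR = 2.326 × 2.845% = 6.617%; on $750,000,000 that is $49,627,500.

$49,630,000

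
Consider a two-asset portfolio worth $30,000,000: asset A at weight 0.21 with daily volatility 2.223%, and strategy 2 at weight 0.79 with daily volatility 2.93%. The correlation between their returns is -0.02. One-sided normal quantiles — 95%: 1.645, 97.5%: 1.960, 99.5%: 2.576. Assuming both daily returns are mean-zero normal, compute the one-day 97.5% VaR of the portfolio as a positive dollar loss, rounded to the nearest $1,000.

σ_p² = 0.21²·2.223² + 0.79²·2.93² + 2·-0.02·0.21·0.79·2.223·2.93 = 5.5325 (%²).
σ_p = √5.5325 = 2.352%.
VaR = 1.960 × 2.352% = 4.610%; on $30,000,000 that is $1,383,000.

$1,383,000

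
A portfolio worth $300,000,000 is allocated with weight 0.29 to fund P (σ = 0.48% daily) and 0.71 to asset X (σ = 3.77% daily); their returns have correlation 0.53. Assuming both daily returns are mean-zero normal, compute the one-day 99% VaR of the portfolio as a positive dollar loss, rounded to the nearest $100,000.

σ_p² = 0.29²·0.48² + 0.71²·3.77² + 2·0.53·0.29·0.71·0.48·3.77 = 7.5791 (%²).
σ_p = √7.5791 = 2.753%.
At 99%, z = 2.326.
VaR = 2.326 × 2.753% = 6.403%; on $300,000,000 that is $19,209,000.

$19,200,000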